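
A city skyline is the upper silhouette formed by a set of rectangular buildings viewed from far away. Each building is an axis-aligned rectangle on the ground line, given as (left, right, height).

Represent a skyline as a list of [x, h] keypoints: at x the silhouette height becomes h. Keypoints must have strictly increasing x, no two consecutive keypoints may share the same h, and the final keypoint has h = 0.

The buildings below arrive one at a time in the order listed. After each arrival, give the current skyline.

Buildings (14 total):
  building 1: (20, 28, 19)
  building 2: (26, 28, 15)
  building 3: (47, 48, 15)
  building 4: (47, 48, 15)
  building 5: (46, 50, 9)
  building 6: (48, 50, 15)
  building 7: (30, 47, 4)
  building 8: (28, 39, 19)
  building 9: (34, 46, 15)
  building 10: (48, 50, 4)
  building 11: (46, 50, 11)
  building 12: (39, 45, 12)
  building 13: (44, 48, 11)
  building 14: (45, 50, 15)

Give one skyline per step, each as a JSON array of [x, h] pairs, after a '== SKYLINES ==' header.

== SKYLINES ==
[[20,19],[28,0]]
[[20,19],[28,0]]
[[20,19],[28,0],[47,15],[48,0]]
[[20,19],[28,0],[47,15],[48,0]]
[[20,19],[28,0],[46,9],[47,15],[48,9],[50,0]]
[[20,19],[28,0],[46,9],[47,15],[50,0]]
[[20,19],[28,0],[30,4],[46,9],[47,15],[50,0]]
[[20,19],[39,4],[46,9],[47,15],[50,0]]
[[20,19],[39,15],[46,9],[47,15],[50,0]]
[[20,19],[39,15],[46,9],[47,15],[50,0]]
[[20,19],[39,15],[46,11],[47,15],[50,0]]
[[20,19],[39,15],[46,11],[47,15],[50,0]]
[[20,19],[39,15],[46,11],[47,15],[50,0]]
[[20,19],[39,15],[50,0]]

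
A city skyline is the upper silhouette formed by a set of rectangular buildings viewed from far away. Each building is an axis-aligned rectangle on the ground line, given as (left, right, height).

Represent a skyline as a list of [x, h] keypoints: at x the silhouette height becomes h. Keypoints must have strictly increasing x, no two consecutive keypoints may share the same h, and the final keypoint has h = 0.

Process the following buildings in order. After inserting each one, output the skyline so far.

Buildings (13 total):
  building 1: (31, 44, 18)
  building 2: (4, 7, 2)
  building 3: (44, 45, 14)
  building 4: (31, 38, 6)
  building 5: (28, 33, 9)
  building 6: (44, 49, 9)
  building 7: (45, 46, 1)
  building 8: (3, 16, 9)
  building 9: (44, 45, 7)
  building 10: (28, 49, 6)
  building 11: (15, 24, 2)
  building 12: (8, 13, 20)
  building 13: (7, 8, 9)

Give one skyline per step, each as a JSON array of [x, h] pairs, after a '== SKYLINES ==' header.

== SKYLINES ==
[[31,18],[44,0]]
[[4,2],[7,0],[31,18],[44,0]]
[[4,2],[7,0],[31,18],[44,14],[45,0]]
[[4,2],[7,0],[31,18],[44,14],[45,0]]
[[4,2],[7,0],[28,9],[31,18],[44,14],[45,0]]
[[4,2],[7,0],[28,9],[31,18],[44,14],[45,9],[49,0]]
[[4,2],[7,0],[28,9],[31,18],[44,14],[45,9],[49,0]]
[[3,9],[16,0],[28,9],[31,18],[44,14],[45,9],[49,0]]
[[3,9],[16,0],[28,9],[31,18],[44,14],[45,9],[49,0]]
[[3,9],[16,0],[28,9],[31,18],[44,14],[45,9],[49,0]]
[[3,9],[16,2],[24,0],[28,9],[31,18],[44,14],[45,9],[49,0]]
[[3,9],[8,20],[13,9],[16,2],[24,0],[28,9],[31,18],[44,14],[45,9],[49,0]]
[[3,9],[8,20],[13,9],[16,2],[24,0],[28,9],[31,18],[44,14],[45,9],[49,0]]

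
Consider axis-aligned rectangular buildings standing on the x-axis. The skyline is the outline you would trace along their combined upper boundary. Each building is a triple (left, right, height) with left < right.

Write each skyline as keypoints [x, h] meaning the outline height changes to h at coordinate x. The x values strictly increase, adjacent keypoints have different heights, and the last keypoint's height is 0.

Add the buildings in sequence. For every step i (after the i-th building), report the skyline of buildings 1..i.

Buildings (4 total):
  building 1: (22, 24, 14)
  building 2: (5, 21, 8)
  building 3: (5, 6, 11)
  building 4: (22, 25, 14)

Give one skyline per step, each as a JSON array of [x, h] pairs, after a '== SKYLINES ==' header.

== SKYLINES ==
[[22,14],[24,0]]
[[5,8],[21,0],[22,14],[24,0]]
[[5,11],[6,8],[21,0],[22,14],[24,0]]
[[5,11],[6,8],[21,0],[22,14],[25,0]]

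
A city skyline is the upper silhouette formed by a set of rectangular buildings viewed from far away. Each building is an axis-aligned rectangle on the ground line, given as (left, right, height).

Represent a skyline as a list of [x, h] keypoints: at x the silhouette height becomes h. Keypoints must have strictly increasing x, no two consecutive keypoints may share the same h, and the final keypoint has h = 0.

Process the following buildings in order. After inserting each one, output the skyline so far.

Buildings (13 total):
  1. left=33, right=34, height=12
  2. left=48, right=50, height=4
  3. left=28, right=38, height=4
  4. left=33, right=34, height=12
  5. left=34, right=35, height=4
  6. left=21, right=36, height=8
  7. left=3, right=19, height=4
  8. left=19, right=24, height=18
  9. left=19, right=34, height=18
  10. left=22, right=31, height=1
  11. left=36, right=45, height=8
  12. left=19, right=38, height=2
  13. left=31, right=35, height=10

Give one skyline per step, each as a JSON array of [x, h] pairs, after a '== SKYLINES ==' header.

== SKYLINES ==
[[33,12],[34,0]]
[[33,12],[34,0],[48,4],[50,0]]
[[28,4],[33,12],[34,4],[38,0],[48,4],[50,0]]
[[28,4],[33,12],[34,4],[38,0],[48,4],[50,0]]
[[28,4],[33,12],[34,4],[38,0],[48,4],[50,0]]
[[21,8],[33,12],[34,8],[36,4],[38,0],[48,4],[50,0]]
[[3,4],[19,0],[21,8],[33,12],[34,8],[36,4],[38,0],[48,4],[50,0]]
[[3,4],[19,18],[24,8],[33,12],[34,8],[36,4],[38,0],[48,4],[50,0]]
[[3,4],[19,18],[34,8],[36,4],[38,0],[48,4],[50,0]]
[[3,4],[19,18],[34,8],[36,4],[38,0],[48,4],[50,0]]
[[3,4],[19,18],[34,8],[45,0],[48,4],[50,0]]
[[3,4],[19,18],[34,8],[45,0],[48,4],[50,0]]
[[3,4],[19,18],[34,10],[35,8],[45,0],[48,4],[50,0]]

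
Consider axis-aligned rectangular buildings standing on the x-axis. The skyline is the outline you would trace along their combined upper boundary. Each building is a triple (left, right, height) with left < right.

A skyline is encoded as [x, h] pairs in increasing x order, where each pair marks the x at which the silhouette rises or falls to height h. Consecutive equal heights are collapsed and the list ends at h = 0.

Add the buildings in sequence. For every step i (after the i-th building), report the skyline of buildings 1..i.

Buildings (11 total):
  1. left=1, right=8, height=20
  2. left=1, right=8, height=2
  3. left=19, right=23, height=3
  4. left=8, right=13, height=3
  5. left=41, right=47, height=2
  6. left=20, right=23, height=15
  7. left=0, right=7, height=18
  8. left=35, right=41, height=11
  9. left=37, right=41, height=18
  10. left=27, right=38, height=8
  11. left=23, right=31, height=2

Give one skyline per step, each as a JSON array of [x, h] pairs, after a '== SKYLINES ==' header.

== SKYLINES ==
[[1,20],[8,0]]
[[1,20],[8,0]]
[[1,20],[8,0],[19,3],[23,0]]
[[1,20],[8,3],[13,0],[19,3],[23,0]]
[[1,20],[8,3],[13,0],[19,3],[23,0],[41,2],[47,0]]
[[1,20],[8,3],[13,0],[19,3],[20,15],[23,0],[41,2],[47,0]]
[[0,18],[1,20],[8,3],[13,0],[19,3],[20,15],[23,0],[41,2],[47,0]]
[[0,18],[1,20],[8,3],[13,0],[19,3],[20,15],[23,0],[35,11],[41,2],[47,0]]
[[0,18],[1,20],[8,3],[13,0],[19,3],[20,15],[23,0],[35,11],[37,18],[41,2],[47,0]]
[[0,18],[1,20],[8,3],[13,0],[19,3],[20,15],[23,0],[27,8],[35,11],[37,18],[41,2],[47,0]]
[[0,18],[1,20],[8,3],[13,0],[19,3],[20,15],[23,2],[27,8],[35,11],[37,18],[41,2],[47,0]]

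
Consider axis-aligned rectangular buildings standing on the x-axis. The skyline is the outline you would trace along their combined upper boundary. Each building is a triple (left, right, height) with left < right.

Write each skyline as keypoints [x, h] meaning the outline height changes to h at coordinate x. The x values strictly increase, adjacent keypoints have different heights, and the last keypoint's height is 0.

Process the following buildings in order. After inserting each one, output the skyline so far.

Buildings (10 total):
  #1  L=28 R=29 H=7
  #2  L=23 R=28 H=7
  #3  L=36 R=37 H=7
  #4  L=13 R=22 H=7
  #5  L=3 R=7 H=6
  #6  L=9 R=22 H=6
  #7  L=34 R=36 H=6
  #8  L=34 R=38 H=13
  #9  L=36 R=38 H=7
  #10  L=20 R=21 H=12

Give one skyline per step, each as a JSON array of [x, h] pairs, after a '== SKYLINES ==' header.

== SKYLINES ==
[[28,7],[29,0]]
[[23,7],[29,0]]
[[23,7],[29,0],[36,7],[37,0]]
[[13,7],[22,0],[23,7],[29,0],[36,7],[37,0]]
[[3,6],[7,0],[13,7],[22,0],[23,7],[29,0],[36,7],[37,0]]
[[3,6],[7,0],[9,6],[13,7],[22,0],[23,7],[29,0],[36,7],[37,0]]
[[3,6],[7,0],[9,6],[13,7],[22,0],[23,7],[29,0],[34,6],[36,7],[37,0]]
[[3,6],[7,0],[9,6],[13,7],[22,0],[23,7],[29,0],[34,13],[38,0]]
[[3,6],[7,0],[9,6],[13,7],[22,0],[23,7],[29,0],[34,13],[38,0]]
[[3,6],[7,0],[9,6],[13,7],[20,12],[21,7],[22,0],[23,7],[29,0],[34,13],[38,0]]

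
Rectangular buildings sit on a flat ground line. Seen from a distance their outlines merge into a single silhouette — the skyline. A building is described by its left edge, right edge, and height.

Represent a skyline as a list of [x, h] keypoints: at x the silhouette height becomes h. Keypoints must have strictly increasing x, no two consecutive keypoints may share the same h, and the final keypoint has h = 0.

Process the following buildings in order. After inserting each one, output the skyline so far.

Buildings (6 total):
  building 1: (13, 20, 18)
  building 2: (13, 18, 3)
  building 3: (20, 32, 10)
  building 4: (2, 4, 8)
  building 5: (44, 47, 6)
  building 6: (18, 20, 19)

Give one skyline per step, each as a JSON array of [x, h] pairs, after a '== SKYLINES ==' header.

== SKYLINES ==
[[13,18],[20,0]]
[[13,18],[20,0]]
[[13,18],[20,10],[32,0]]
[[2,8],[4,0],[13,18],[20,10],[32,0]]
[[2,8],[4,0],[13,18],[20,10],[32,0],[44,6],[47,0]]
[[2,8],[4,0],[13,18],[18,19],[20,10],[32,0],[44,6],[47,0]]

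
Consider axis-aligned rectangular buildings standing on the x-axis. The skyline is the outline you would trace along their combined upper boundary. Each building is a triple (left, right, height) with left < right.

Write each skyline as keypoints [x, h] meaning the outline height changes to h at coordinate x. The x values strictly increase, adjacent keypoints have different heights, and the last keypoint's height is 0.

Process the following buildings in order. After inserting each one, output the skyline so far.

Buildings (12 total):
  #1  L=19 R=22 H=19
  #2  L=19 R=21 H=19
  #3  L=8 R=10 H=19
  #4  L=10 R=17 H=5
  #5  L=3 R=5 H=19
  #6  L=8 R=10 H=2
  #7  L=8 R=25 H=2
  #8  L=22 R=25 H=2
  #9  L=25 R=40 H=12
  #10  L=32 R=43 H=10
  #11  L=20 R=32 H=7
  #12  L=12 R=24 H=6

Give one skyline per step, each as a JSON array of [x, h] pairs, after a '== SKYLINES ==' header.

== SKYLINES ==
[[19,19],[22,0]]
[[19,19],[22,0]]
[[8,19],[10,0],[19,19],[22,0]]
[[8,19],[10,5],[17,0],[19,19],[22,0]]
[[3,19],[5,0],[8,19],[10,5],[17,0],[19,19],[22,0]]
[[3,19],[5,0],[8,19],[10,5],[17,0],[19,19],[22,0]]
[[3,19],[5,0],[8,19],[10,5],[17,2],[19,19],[22,2],[25,0]]
[[3,19],[5,0],[8,19],[10,5],[17,2],[19,19],[22,2],[25,0]]
[[3,19],[5,0],[8,19],[10,5],[17,2],[19,19],[22,2],[25,12],[40,0]]
[[3,19],[5,0],[8,19],[10,5],[17,2],[19,19],[22,2],[25,12],[40,10],[43,0]]
[[3,19],[5,0],[8,19],[10,5],[17,2],[19,19],[22,7],[25,12],[40,10],[43,0]]
[[3,19],[5,0],[8,19],[10,5],[12,6],[19,19],[22,7],[25,12],[40,10],[43,0]]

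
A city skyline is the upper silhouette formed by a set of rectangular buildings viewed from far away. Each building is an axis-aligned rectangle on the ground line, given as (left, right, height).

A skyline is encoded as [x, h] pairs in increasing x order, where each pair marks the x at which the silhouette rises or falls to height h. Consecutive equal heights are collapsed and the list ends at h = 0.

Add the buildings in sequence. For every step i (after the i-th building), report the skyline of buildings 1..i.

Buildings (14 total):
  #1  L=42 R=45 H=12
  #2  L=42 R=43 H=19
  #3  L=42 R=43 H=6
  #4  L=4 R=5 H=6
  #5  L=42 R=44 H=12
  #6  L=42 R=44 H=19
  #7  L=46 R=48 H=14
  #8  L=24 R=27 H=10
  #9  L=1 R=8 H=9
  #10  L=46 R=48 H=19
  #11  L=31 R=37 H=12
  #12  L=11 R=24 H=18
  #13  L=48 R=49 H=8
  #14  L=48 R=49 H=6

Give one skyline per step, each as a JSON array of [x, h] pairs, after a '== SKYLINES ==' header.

== SKYLINES ==
[[42,12],[45,0]]
[[42,19],[43,12],[45,0]]
[[42,19],[43,12],[45,0]]
[[4,6],[5,0],[42,19],[43,12],[45,0]]
[[4,6],[5,0],[42,19],[43,12],[45,0]]
[[4,6],[5,0],[42,19],[44,12],[45,0]]
[[4,6],[5,0],[42,19],[44,12],[45,0],[46,14],[48,0]]
[[4,6],[5,0],[24,10],[27,0],[42,19],[44,12],[45,0],[46,14],[48,0]]
[[1,9],[8,0],[24,10],[27,0],[42,19],[44,12],[45,0],[46,14],[48,0]]
[[1,9],[8,0],[24,10],[27,0],[42,19],[44,12],[45,0],[46,19],[48,0]]
[[1,9],[8,0],[24,10],[27,0],[31,12],[37,0],[42,19],[44,12],[45,0],[46,19],[48,0]]
[[1,9],[8,0],[11,18],[24,10],[27,0],[31,12],[37,0],[42,19],[44,12],[45,0],[46,19],[48,0]]
[[1,9],[8,0],[11,18],[24,10],[27,0],[31,12],[37,0],[42,19],[44,12],[45,0],[46,19],[48,8],[49,0]]
[[1,9],[8,0],[11,18],[24,10],[27,0],[31,12],[37,0],[42,19],[44,12],[45,0],[46,19],[48,8],[49,0]]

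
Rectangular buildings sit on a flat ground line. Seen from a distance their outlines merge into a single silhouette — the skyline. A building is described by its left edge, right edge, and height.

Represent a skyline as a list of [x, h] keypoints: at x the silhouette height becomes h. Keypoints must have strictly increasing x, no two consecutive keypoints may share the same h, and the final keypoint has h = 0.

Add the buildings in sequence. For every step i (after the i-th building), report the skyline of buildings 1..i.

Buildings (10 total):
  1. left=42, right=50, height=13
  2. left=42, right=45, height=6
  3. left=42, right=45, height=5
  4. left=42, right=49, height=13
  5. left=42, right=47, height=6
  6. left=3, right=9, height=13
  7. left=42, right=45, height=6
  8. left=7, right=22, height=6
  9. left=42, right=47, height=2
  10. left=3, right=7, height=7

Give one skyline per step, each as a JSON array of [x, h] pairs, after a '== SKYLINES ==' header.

== SKYLINES ==
[[42,13],[50,0]]
[[42,13],[50,0]]
[[42,13],[50,0]]
[[42,13],[50,0]]
[[42,13],[50,0]]
[[3,13],[9,0],[42,13],[50,0]]
[[3,13],[9,0],[42,13],[50,0]]
[[3,13],[9,6],[22,0],[42,13],[50,0]]
[[3,13],[9,6],[22,0],[42,13],[50,0]]
[[3,13],[9,6],[22,0],[42,13],[50,0]]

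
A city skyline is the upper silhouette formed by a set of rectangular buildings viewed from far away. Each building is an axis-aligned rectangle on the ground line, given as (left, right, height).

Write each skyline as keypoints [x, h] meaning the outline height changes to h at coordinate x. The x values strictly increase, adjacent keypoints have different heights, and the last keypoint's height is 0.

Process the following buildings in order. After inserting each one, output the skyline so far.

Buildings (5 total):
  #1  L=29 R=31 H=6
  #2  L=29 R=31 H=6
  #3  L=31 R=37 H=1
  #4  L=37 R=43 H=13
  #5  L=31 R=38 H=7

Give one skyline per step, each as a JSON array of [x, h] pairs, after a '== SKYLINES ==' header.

== SKYLINES ==
[[29,6],[31,0]]
[[29,6],[31,0]]
[[29,6],[31,1],[37,0]]
[[29,6],[31,1],[37,13],[43,0]]
[[29,6],[31,7],[37,13],[43,0]]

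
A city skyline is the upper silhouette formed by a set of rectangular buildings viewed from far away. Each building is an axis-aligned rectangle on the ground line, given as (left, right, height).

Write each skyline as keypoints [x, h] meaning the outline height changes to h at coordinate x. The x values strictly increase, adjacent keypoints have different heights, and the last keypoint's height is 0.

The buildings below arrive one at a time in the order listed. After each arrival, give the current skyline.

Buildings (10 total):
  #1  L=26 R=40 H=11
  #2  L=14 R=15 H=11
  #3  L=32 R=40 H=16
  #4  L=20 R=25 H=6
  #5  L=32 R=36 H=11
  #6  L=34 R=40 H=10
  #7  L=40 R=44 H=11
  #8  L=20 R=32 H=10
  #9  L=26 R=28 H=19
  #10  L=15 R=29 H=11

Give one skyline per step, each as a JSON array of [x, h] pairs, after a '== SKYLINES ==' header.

== SKYLINES ==
[[26,11],[40,0]]
[[14,11],[15,0],[26,11],[40,0]]
[[14,11],[15,0],[26,11],[32,16],[40,0]]
[[14,11],[15,0],[20,6],[25,0],[26,11],[32,16],[40,0]]
[[14,11],[15,0],[20,6],[25,0],[26,11],[32,16],[40,0]]
[[14,11],[15,0],[20,6],[25,0],[26,11],[32,16],[40,0]]
[[14,11],[15,0],[20,6],[25,0],[26,11],[32,16],[40,11],[44,0]]
[[14,11],[15,0],[20,10],[26,11],[32,16],[40,11],[44,0]]
[[14,11],[15,0],[20,10],[26,19],[28,11],[32,16],[40,11],[44,0]]
[[14,11],[26,19],[28,11],[32,16],[40,11],[44,0]]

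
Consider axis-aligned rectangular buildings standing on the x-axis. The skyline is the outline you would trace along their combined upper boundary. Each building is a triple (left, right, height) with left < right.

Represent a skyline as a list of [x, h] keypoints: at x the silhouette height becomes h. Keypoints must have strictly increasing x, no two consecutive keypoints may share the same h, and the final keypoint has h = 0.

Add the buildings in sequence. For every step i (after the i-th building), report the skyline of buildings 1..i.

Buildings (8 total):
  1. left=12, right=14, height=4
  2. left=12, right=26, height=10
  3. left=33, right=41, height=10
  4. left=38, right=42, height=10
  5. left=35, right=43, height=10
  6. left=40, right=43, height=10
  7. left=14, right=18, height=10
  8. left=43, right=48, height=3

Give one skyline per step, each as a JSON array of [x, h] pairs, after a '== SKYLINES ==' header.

== SKYLINES ==
[[12,4],[14,0]]
[[12,10],[26,0]]
[[12,10],[26,0],[33,10],[41,0]]
[[12,10],[26,0],[33,10],[42,0]]
[[12,10],[26,0],[33,10],[43,0]]
[[12,10],[26,0],[33,10],[43,0]]
[[12,10],[26,0],[33,10],[43,0]]
[[12,10],[26,0],[33,10],[43,3],[48,0]]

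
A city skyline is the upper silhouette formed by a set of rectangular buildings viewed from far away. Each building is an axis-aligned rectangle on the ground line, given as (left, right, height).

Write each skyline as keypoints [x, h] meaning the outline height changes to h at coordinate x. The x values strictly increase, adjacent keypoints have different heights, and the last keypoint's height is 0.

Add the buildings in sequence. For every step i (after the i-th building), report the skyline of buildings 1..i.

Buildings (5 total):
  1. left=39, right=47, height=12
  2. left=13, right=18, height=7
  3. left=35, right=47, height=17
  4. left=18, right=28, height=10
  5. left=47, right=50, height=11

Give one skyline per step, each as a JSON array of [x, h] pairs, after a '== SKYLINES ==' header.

== SKYLINES ==
[[39,12],[47,0]]
[[13,7],[18,0],[39,12],[47,0]]
[[13,7],[18,0],[35,17],[47,0]]
[[13,7],[18,10],[28,0],[35,17],[47,0]]
[[13,7],[18,10],[28,0],[35,17],[47,11],[50,0]]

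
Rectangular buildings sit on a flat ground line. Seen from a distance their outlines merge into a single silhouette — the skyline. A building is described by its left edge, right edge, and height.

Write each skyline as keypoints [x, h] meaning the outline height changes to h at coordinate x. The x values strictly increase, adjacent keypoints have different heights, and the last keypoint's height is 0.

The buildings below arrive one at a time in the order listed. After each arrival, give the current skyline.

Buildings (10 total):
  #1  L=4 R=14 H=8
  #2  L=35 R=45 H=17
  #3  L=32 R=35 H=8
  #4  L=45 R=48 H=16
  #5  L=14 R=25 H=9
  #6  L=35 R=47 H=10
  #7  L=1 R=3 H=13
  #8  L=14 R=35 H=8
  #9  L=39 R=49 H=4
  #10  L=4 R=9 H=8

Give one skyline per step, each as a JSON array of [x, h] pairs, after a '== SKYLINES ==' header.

== SKYLINES ==
[[4,8],[14,0]]
[[4,8],[14,0],[35,17],[45,0]]
[[4,8],[14,0],[32,8],[35,17],[45,0]]
[[4,8],[14,0],[32,8],[35,17],[45,16],[48,0]]
[[4,8],[14,9],[25,0],[32,8],[35,17],[45,16],[48,0]]
[[4,8],[14,9],[25,0],[32,8],[35,17],[45,16],[48,0]]
[[1,13],[3,0],[4,8],[14,9],[25,0],[32,8],[35,17],[45,16],[48,0]]
[[1,13],[3,0],[4,8],[14,9],[25,8],[35,17],[45,16],[48,0]]
[[1,13],[3,0],[4,8],[14,9],[25,8],[35,17],[45,16],[48,4],[49,0]]
[[1,13],[3,0],[4,8],[14,9],[25,8],[35,17],[45,16],[48,4],[49,0]]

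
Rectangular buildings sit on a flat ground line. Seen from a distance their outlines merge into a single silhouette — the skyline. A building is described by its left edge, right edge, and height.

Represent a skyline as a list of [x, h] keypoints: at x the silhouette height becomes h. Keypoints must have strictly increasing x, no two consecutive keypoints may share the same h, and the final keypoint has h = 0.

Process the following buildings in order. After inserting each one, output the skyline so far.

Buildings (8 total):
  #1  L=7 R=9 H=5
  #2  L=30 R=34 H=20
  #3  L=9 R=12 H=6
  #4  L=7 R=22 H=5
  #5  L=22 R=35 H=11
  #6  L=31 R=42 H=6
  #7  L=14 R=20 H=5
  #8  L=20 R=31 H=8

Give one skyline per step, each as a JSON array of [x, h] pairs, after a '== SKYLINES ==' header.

== SKYLINES ==
[[7,5],[9,0]]
[[7,5],[9,0],[30,20],[34,0]]
[[7,5],[9,6],[12,0],[30,20],[34,0]]
[[7,5],[9,6],[12,5],[22,0],[30,20],[34,0]]
[[7,5],[9,6],[12,5],[22,11],[30,20],[34,11],[35,0]]
[[7,5],[9,6],[12,5],[22,11],[30,20],[34,11],[35,6],[42,0]]
[[7,5],[9,6],[12,5],[22,11],[30,20],[34,11],[35,6],[42,0]]
[[7,5],[9,6],[12,5],[20,8],[22,11],[30,20],[34,11],[35,6],[42,0]]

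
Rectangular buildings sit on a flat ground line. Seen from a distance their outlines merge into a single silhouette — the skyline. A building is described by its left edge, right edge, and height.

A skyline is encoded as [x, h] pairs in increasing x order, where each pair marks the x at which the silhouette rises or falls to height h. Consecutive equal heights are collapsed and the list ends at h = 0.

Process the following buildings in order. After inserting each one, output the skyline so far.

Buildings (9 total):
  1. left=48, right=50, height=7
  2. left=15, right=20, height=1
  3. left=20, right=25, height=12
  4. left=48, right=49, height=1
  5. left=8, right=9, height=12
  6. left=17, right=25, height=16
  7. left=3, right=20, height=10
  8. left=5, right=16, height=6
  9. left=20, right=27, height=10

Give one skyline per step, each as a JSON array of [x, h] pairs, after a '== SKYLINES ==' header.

== SKYLINES ==
[[48,7],[50,0]]
[[15,1],[20,0],[48,7],[50,0]]
[[15,1],[20,12],[25,0],[48,7],[50,0]]
[[15,1],[20,12],[25,0],[48,7],[50,0]]
[[8,12],[9,0],[15,1],[20,12],[25,0],[48,7],[50,0]]
[[8,12],[9,0],[15,1],[17,16],[25,0],[48,7],[50,0]]
[[3,10],[8,12],[9,10],[17,16],[25,0],[48,7],[50,0]]
[[3,10],[8,12],[9,10],[17,16],[25,0],[48,7],[50,0]]
[[3,10],[8,12],[9,10],[17,16],[25,10],[27,0],[48,7],[50,0]]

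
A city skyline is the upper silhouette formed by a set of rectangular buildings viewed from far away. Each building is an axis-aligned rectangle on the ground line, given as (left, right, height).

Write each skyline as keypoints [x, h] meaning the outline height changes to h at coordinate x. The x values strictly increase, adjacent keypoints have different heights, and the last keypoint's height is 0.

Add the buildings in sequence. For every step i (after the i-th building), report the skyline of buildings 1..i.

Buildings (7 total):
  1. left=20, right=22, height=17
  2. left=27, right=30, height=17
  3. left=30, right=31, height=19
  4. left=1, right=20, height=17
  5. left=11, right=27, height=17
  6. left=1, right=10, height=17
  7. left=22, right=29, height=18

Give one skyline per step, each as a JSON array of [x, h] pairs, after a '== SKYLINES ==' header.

== SKYLINES ==
[[20,17],[22,0]]
[[20,17],[22,0],[27,17],[30,0]]
[[20,17],[22,0],[27,17],[30,19],[31,0]]
[[1,17],[22,0],[27,17],[30,19],[31,0]]
[[1,17],[30,19],[31,0]]
[[1,17],[30,19],[31,0]]
[[1,17],[22,18],[29,17],[30,19],[31,0]]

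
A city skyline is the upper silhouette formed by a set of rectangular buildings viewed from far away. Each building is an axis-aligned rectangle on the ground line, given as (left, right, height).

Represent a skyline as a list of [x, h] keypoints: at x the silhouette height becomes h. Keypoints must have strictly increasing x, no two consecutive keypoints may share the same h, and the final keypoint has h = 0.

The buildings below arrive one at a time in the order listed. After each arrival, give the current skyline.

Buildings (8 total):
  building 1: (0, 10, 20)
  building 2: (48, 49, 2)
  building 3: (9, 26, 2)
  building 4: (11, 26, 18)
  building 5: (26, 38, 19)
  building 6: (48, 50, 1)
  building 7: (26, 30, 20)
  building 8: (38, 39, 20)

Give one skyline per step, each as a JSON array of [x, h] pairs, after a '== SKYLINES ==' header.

== SKYLINES ==
[[0,20],[10,0]]
[[0,20],[10,0],[48,2],[49,0]]
[[0,20],[10,2],[26,0],[48,2],[49,0]]
[[0,20],[10,2],[11,18],[26,0],[48,2],[49,0]]
[[0,20],[10,2],[11,18],[26,19],[38,0],[48,2],[49,0]]
[[0,20],[10,2],[11,18],[26,19],[38,0],[48,2],[49,1],[50,0]]
[[0,20],[10,2],[11,18],[26,20],[30,19],[38,0],[48,2],[49,1],[50,0]]
[[0,20],[10,2],[11,18],[26,20],[30,19],[38,20],[39,0],[48,2],[49,1],[50,0]]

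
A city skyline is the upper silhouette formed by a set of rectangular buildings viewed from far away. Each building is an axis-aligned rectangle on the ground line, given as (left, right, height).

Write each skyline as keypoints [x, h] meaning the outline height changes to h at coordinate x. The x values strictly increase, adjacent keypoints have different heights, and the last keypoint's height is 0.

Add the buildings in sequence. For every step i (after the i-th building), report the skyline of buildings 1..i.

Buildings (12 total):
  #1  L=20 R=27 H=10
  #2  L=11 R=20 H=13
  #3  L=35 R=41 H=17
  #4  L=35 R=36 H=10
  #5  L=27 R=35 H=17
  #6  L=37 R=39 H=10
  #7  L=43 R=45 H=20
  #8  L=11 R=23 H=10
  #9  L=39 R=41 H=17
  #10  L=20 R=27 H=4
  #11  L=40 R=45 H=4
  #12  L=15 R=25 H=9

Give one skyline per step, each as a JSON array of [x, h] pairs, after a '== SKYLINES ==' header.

== SKYLINES ==
[[20,10],[27,0]]
[[11,13],[20,10],[27,0]]
[[11,13],[20,10],[27,0],[35,17],[41,0]]
[[11,13],[20,10],[27,0],[35,17],[41,0]]
[[11,13],[20,10],[27,17],[41,0]]
[[11,13],[20,10],[27,17],[41,0]]
[[11,13],[20,10],[27,17],[41,0],[43,20],[45,0]]
[[11,13],[20,10],[27,17],[41,0],[43,20],[45,0]]
[[11,13],[20,10],[27,17],[41,0],[43,20],[45,0]]
[[11,13],[20,10],[27,17],[41,0],[43,20],[45,0]]
[[11,13],[20,10],[27,17],[41,4],[43,20],[45,0]]
[[11,13],[20,10],[27,17],[41,4],[43,20],[45,0]]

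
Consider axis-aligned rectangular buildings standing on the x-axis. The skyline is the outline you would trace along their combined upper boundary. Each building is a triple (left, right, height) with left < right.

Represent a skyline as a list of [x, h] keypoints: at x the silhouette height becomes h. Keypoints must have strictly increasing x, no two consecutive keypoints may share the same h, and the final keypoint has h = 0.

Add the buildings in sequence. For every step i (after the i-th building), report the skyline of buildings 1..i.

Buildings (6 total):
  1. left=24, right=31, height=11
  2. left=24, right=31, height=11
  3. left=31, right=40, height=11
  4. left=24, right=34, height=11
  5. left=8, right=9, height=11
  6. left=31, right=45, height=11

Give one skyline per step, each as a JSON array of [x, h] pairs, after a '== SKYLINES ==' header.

== SKYLINES ==
[[24,11],[31,0]]
[[24,11],[31,0]]
[[24,11],[40,0]]
[[24,11],[40,0]]
[[8,11],[9,0],[24,11],[40,0]]
[[8,11],[9,0],[24,11],[45,0]]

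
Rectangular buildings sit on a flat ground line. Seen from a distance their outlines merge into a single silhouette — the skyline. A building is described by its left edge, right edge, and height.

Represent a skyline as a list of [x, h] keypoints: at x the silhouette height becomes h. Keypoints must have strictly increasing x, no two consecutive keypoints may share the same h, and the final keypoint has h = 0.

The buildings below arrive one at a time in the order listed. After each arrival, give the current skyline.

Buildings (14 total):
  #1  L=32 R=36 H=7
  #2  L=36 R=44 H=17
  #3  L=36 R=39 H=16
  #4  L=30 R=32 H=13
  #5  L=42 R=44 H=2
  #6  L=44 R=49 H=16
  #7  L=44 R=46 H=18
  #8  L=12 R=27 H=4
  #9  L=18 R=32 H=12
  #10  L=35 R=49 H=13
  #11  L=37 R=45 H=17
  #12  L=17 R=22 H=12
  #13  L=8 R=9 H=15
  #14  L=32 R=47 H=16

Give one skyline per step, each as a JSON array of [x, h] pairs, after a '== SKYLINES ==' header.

== SKYLINES ==
[[32,7],[36,0]]
[[32,7],[36,17],[44,0]]
[[32,7],[36,17],[44,0]]
[[30,13],[32,7],[36,17],[44,0]]
[[30,13],[32,7],[36,17],[44,0]]
[[30,13],[32,7],[36,17],[44,16],[49,0]]
[[30,13],[32,7],[36,17],[44,18],[46,16],[49,0]]
[[12,4],[27,0],[30,13],[32,7],[36,17],[44,18],[46,16],[49,0]]
[[12,4],[18,12],[30,13],[32,7],[36,17],[44,18],[46,16],[49,0]]
[[12,4],[18,12],[30,13],[32,7],[35,13],[36,17],[44,18],[46,16],[49,0]]
[[12,4],[18,12],[30,13],[32,7],[35,13],[36,17],[44,18],[46,16],[49,0]]
[[12,4],[17,12],[30,13],[32,7],[35,13],[36,17],[44,18],[46,16],[49,0]]
[[8,15],[9,0],[12,4],[17,12],[30,13],[32,7],[35,13],[36,17],[44,18],[46,16],[49,0]]
[[8,15],[9,0],[12,4],[17,12],[30,13],[32,16],[36,17],[44,18],[46,16],[49,0]]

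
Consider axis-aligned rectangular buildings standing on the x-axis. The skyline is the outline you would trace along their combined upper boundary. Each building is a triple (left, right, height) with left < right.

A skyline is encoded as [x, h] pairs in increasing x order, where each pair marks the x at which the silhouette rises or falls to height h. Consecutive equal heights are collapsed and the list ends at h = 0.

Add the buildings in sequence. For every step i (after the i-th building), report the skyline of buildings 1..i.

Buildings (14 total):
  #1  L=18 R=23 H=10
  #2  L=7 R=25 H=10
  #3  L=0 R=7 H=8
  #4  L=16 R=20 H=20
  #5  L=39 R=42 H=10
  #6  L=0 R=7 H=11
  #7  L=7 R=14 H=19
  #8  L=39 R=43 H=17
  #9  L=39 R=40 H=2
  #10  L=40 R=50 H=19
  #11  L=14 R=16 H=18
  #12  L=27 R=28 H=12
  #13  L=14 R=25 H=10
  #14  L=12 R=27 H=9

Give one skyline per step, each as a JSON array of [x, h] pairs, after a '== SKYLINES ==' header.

== SKYLINES ==
[[18,10],[23,0]]
[[7,10],[25,0]]
[[0,8],[7,10],[25,0]]
[[0,8],[7,10],[16,20],[20,10],[25,0]]
[[0,8],[7,10],[16,20],[20,10],[25,0],[39,10],[42,0]]
[[0,11],[7,10],[16,20],[20,10],[25,0],[39,10],[42,0]]
[[0,11],[7,19],[14,10],[16,20],[20,10],[25,0],[39,10],[42,0]]
[[0,11],[7,19],[14,10],[16,20],[20,10],[25,0],[39,17],[43,0]]
[[0,11],[7,19],[14,10],[16,20],[20,10],[25,0],[39,17],[43,0]]
[[0,11],[7,19],[14,10],[16,20],[20,10],[25,0],[39,17],[40,19],[50,0]]
[[0,11],[7,19],[14,18],[16,20],[20,10],[25,0],[39,17],[40,19],[50,0]]
[[0,11],[7,19],[14,18],[16,20],[20,10],[25,0],[27,12],[28,0],[39,17],[40,19],[50,0]]
[[0,11],[7,19],[14,18],[16,20],[20,10],[25,0],[27,12],[28,0],[39,17],[40,19],[50,0]]
[[0,11],[7,19],[14,18],[16,20],[20,10],[25,9],[27,12],[28,0],[39,17],[40,19],[50,0]]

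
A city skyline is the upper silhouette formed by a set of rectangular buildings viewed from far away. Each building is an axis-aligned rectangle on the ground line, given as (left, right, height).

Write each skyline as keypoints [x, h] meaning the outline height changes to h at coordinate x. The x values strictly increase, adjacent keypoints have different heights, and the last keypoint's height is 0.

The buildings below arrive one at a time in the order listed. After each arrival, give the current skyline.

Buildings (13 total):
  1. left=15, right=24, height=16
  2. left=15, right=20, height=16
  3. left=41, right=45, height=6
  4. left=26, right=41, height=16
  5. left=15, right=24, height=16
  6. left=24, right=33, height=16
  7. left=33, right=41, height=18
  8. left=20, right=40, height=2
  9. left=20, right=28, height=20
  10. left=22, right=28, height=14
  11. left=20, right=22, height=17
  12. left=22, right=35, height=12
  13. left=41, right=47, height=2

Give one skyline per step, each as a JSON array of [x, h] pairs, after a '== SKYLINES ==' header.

== SKYLINES ==
[[15,16],[24,0]]
[[15,16],[24,0]]
[[15,16],[24,0],[41,6],[45,0]]
[[15,16],[24,0],[26,16],[41,6],[45,0]]
[[15,16],[24,0],[26,16],[41,6],[45,0]]
[[15,16],[41,6],[45,0]]
[[15,16],[33,18],[41,6],[45,0]]
[[15,16],[33,18],[41,6],[45,0]]
[[15,16],[20,20],[28,16],[33,18],[41,6],[45,0]]
[[15,16],[20,20],[28,16],[33,18],[41,6],[45,0]]
[[15,16],[20,20],[28,16],[33,18],[41,6],[45,0]]
[[15,16],[20,20],[28,16],[33,18],[41,6],[45,0]]
[[15,16],[20,20],[28,16],[33,18],[41,6],[45,2],[47,0]]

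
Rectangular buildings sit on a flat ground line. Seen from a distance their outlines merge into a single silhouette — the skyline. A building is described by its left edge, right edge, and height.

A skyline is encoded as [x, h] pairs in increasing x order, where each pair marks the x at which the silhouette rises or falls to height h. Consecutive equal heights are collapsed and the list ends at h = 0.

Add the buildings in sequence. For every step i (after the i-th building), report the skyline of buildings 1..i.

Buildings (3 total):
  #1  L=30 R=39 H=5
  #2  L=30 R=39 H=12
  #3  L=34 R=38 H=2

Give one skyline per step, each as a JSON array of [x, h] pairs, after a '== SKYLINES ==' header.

== SKYLINES ==
[[30,5],[39,0]]
[[30,12],[39,0]]
[[30,12],[39,0]]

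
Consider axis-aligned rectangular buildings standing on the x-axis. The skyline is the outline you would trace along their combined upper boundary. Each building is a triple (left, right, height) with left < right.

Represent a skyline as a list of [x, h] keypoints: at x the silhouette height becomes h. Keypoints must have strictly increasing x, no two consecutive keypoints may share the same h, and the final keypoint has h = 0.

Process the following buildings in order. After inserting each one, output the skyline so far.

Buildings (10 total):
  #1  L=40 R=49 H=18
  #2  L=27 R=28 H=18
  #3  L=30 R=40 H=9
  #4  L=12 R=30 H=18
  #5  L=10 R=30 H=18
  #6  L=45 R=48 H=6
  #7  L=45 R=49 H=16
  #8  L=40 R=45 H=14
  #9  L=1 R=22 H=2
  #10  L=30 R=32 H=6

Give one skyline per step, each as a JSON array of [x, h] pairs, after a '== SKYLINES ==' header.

== SKYLINES ==
[[40,18],[49,0]]
[[27,18],[28,0],[40,18],[49,0]]
[[27,18],[28,0],[30,9],[40,18],[49,0]]
[[12,18],[30,9],[40,18],[49,0]]
[[10,18],[30,9],[40,18],[49,0]]
[[10,18],[30,9],[40,18],[49,0]]
[[10,18],[30,9],[40,18],[49,0]]
[[10,18],[30,9],[40,18],[49,0]]
[[1,2],[10,18],[30,9],[40,18],[49,0]]
[[1,2],[10,18],[30,9],[40,18],[49,0]]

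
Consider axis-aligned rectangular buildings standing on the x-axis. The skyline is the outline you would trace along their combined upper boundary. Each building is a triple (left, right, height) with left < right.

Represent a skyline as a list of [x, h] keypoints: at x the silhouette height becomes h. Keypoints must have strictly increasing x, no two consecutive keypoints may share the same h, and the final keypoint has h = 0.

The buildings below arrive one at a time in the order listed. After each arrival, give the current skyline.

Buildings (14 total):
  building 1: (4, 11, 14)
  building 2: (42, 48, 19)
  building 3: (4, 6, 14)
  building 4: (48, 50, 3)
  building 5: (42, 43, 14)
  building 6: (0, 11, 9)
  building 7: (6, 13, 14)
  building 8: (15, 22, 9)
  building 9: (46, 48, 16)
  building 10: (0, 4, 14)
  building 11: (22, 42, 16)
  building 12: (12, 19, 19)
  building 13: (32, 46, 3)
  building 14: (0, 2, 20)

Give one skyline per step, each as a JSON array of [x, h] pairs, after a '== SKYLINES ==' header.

== SKYLINES ==
[[4,14],[11,0]]
[[4,14],[11,0],[42,19],[48,0]]
[[4,14],[11,0],[42,19],[48,0]]
[[4,14],[11,0],[42,19],[48,3],[50,0]]
[[4,14],[11,0],[42,19],[48,3],[50,0]]
[[0,9],[4,14],[11,0],[42,19],[48,3],[50,0]]
[[0,9],[4,14],[13,0],[42,19],[48,3],[50,0]]
[[0,9],[4,14],[13,0],[15,9],[22,0],[42,19],[48,3],[50,0]]
[[0,9],[4,14],[13,0],[15,9],[22,0],[42,19],[48,3],[50,0]]
[[0,14],[13,0],[15,9],[22,0],[42,19],[48,3],[50,0]]
[[0,14],[13,0],[15,9],[22,16],[42,19],[48,3],[50,0]]
[[0,14],[12,19],[19,9],[22,16],[42,19],[48,3],[50,0]]
[[0,14],[12,19],[19,9],[22,16],[42,19],[48,3],[50,0]]
[[0,20],[2,14],[12,19],[19,9],[22,16],[42,19],[48,3],[50,0]]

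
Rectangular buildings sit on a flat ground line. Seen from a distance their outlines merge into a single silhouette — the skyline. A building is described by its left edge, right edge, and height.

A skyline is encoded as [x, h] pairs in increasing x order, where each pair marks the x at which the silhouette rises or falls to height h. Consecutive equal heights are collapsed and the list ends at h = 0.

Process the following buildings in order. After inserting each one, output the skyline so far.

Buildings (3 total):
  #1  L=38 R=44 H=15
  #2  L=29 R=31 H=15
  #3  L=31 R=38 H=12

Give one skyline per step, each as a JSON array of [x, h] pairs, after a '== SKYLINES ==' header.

== SKYLINES ==
[[38,15],[44,0]]
[[29,15],[31,0],[38,15],[44,0]]
[[29,15],[31,12],[38,15],[44,0]]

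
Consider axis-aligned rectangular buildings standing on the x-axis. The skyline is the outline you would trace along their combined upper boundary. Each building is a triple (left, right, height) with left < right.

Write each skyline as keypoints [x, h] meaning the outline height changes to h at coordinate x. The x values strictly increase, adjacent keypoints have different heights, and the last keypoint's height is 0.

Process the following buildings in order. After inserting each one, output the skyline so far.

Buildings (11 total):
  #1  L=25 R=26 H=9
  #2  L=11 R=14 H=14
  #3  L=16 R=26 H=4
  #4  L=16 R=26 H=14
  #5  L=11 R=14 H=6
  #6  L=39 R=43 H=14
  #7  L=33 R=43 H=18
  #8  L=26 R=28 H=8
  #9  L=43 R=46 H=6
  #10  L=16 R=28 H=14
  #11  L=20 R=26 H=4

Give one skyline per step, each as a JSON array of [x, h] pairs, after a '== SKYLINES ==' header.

== SKYLINES ==
[[25,9],[26,0]]
[[11,14],[14,0],[25,9],[26,0]]
[[11,14],[14,0],[16,4],[25,9],[26,0]]
[[11,14],[14,0],[16,14],[26,0]]
[[11,14],[14,0],[16,14],[26,0]]
[[11,14],[14,0],[16,14],[26,0],[39,14],[43,0]]
[[11,14],[14,0],[16,14],[26,0],[33,18],[43,0]]
[[11,14],[14,0],[16,14],[26,8],[28,0],[33,18],[43,0]]
[[11,14],[14,0],[16,14],[26,8],[28,0],[33,18],[43,6],[46,0]]
[[11,14],[14,0],[16,14],[28,0],[33,18],[43,6],[46,0]]
[[11,14],[14,0],[16,14],[28,0],[33,18],[43,6],[46,0]]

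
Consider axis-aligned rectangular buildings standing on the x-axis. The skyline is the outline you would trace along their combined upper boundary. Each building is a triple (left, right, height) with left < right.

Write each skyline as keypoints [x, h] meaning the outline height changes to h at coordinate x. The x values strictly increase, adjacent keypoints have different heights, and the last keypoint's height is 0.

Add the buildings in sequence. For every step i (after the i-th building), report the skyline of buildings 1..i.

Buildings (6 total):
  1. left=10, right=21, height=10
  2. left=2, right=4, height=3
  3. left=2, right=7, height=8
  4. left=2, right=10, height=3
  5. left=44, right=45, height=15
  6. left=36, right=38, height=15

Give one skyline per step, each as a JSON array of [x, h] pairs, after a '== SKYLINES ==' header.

== SKYLINES ==
[[10,10],[21,0]]
[[2,3],[4,0],[10,10],[21,0]]
[[2,8],[7,0],[10,10],[21,0]]
[[2,8],[7,3],[10,10],[21,0]]
[[2,8],[7,3],[10,10],[21,0],[44,15],[45,0]]
[[2,8],[7,3],[10,10],[21,0],[36,15],[38,0],[44,15],[45,0]]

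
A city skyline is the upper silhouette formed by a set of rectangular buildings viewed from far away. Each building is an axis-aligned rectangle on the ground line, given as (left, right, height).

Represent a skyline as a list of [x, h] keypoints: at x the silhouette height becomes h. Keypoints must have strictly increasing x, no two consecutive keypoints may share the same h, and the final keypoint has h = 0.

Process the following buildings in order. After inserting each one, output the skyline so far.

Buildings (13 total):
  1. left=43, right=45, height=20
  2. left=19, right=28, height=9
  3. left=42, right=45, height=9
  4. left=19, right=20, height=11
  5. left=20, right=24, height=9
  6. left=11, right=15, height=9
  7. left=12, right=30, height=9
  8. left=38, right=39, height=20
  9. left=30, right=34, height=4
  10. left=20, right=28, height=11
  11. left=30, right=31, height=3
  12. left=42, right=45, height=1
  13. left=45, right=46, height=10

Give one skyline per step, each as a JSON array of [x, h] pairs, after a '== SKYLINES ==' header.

== SKYLINES ==
[[43,20],[45,0]]
[[19,9],[28,0],[43,20],[45,0]]
[[19,9],[28,0],[42,9],[43,20],[45,0]]
[[19,11],[20,9],[28,0],[42,9],[43,20],[45,0]]
[[19,11],[20,9],[28,0],[42,9],[43,20],[45,0]]
[[11,9],[15,0],[19,11],[20,9],[28,0],[42,9],[43,20],[45,0]]
[[11,9],[19,11],[20,9],[30,0],[42,9],[43,20],[45,0]]
[[11,9],[19,11],[20,9],[30,0],[38,20],[39,0],[42,9],[43,20],[45,0]]
[[11,9],[19,11],[20,9],[30,4],[34,0],[38,20],[39,0],[42,9],[43,20],[45,0]]
[[11,9],[19,11],[28,9],[30,4],[34,0],[38,20],[39,0],[42,9],[43,20],[45,0]]
[[11,9],[19,11],[28,9],[30,4],[34,0],[38,20],[39,0],[42,9],[43,20],[45,0]]
[[11,9],[19,11],[28,9],[30,4],[34,0],[38,20],[39,0],[42,9],[43,20],[45,0]]
[[11,9],[19,11],[28,9],[30,4],[34,0],[38,20],[39,0],[42,9],[43,20],[45,10],[46,0]]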